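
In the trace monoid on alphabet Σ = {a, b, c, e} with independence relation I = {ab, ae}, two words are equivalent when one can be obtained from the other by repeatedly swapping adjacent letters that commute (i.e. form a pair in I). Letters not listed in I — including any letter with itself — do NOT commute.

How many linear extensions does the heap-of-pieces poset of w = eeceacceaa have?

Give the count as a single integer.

0(e) covers ∅
1(e) covers 0:e
2(c) covers 1:e
3(e) covers 2:c
4(a) covers 2:c
5(c) covers 3:e, 4:a
6(c) covers 5:c
7(e) covers 6:c
8(a) covers 6:c
9(a) covers 8:a
floor of heap: 0:e
completions by unplaced set U, small U first (add the entries for U minus each lowest piece of U):
  |U|=1: {7}:1  {9}:1
  |U|=2: {7,9}:2  {8,9}:1
  |U|=3: {7,8,9}:3
  |U|=4: {6,7,8,9}:3
  |U|=5: {5,6,7,8,9}:3
  |U|=6: {3,5,6,7,8,9}:3  {4,5,6,7,8,9}:3
  |U|=7: {3,4,5,6,7,8,9}:6
  |U|=8: {2,3,4,5,6,7,8,9}:6
  start at 0(e): 6

6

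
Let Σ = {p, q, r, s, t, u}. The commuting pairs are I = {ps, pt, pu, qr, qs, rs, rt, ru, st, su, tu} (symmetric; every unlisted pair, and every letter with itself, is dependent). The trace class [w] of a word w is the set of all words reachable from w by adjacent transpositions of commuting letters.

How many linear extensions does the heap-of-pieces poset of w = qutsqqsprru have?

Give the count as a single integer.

440

drop 0:q onto floor
drop 1:u onto {0:q}
drop 2:t onto {0:q}
drop 3:s onto floor
drop 4:q onto {1:u, 2:t}
drop 5:q onto {4:q}
drop 6:s onto {3:s}
drop 7:p onto {5:q}
drop 8:r onto {7:p}
drop 9:r onto {8:r}
drop 10:u onto {5:q}
ground layer = {0:q, 3:s}
drop-orders for the pieces not yet dropped (sum over which currently-grounded one goes next):
  1 to go: {6} 1  {9} 1  {10} 1
  2 to go: {3,6} 1  {6,9} 2  {6,10} 2  {8,9} 1  {9,10} 2
  3 to go: {3,6,9} 3  {3,6,10} 3  {6,8,9} 3  {6,9,10} 6  {7,8,9} 1  {8,9,10} 3
  4 to go: {3,6,8,9} 6  {3,6,9,10} 12  {6,7,8,9} 4  {6,8,9,10} 12  {7,8,9,10} 4
  5 to go: {3,6,7,8,9} 10  {3,6,8,9,10} 30  {5,7,8,9,10} 4  {6,7,8,9,10} 20
  6 to go: {3,6,7,8,9,10} 60  {4,5,7,8,9,10} 4  {5,6,7,8,9,10} 24
  7 to go: {1,4,5,7,8,9,10} 4  {2,4,5,7,8,9,10} 4  {3,5,6,7,8,9,10} 84  {4,5,6,7,8,9,10} 28
  8 to go: {1,2,4,5,7,8,9,10} 8  {1,4,5,6,7,8,9,10} 32  {2,4,5,6,7,8,9,10} 32  {3,4,5,6,7,8,9,10} 112
  9 to go: {0,1,2,4,5,7,8,9,10} 8  {1,2,4,5,6,7,8,9,10} 72  {1,3,4,5,6,7,8,9,10} 144  {2,3,4,5,6,7,8,9,10} 144
  if 0:q drops first: 360 orders
  if 3:s drops first: 80 orders
heap linearizations: 440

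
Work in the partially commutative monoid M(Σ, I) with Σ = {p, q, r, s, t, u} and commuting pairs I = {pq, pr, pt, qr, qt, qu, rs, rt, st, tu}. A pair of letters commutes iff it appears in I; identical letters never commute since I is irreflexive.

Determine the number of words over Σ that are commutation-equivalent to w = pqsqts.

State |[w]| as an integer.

piece 0:p — minimal
piece 1:q — minimal
piece 2:s rests on {0:p, 1:q}
piece 3:q rests on {2:s}
piece 4:t — minimal
piece 5:s rests on {3:q}
minimal pieces: {0:p, 1:q, 4:t}
ways to finish when only these pieces remain (= sum over removing one remaining piece with nothing left below it):
  1 left: {4}→1  {5}→1
  2 left: {3,5}→1  {4,5}→2
  3 left: {2,3,5}→1  {3,4,5}→3
  4 left: {0,2,3,5}→1  {1,2,3,5}→1  {2,3,4,5}→4
  placing 0:p first → 5 extensions
  placing 1:q first → 5 extensions
  placing 4:t first → 2 extensions
total linear extensions = 12

12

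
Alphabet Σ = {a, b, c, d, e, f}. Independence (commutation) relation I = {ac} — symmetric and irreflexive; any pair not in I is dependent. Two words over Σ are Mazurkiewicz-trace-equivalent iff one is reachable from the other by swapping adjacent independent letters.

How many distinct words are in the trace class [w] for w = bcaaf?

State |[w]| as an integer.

3

piece 0:b — minimal
piece 1:c rests on {0:b}
piece 2:a rests on {0:b}
piece 3:a rests on {2:a}
piece 4:f rests on {1:c, 3:a}
minimal pieces: {0:b}
ways to finish when only these pieces remain (= sum over removing one remaining piece with nothing left below it):
  1 left: {4}→1
  2 left: {1,4}→1  {3,4}→1
  3 left: {1,3,4}→2  {2,3,4}→1
  placing 0:b first → 3 extensions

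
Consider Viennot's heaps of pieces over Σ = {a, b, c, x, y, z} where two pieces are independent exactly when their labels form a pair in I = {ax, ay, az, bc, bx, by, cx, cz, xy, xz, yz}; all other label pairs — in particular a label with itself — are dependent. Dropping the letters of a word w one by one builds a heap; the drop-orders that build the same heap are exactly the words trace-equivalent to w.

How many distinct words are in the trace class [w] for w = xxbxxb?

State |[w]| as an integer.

drop 0:x onto floor
drop 1:x onto {0:x}
drop 2:b onto floor
drop 3:x onto {1:x}
drop 4:x onto {3:x}
drop 5:b onto {2:b}
ground layer = {0:x, 2:b}
drop-orders for the pieces not yet dropped (sum over which currently-grounded one goes next):
  1 to go: {4} 1  {5} 1
  2 to go: {2,5} 1  {3,4} 1  {4,5} 2
  3 to go: {1,3,4} 1  {2,4,5} 3  {3,4,5} 3
  4 to go: {0,1,3,4} 1  {1,3,4,5} 4  {2,3,4,5} 6
  if 0:x drops first: 10 orders
  if 2:b drops first: 5 orders
heap linearizations: 15

15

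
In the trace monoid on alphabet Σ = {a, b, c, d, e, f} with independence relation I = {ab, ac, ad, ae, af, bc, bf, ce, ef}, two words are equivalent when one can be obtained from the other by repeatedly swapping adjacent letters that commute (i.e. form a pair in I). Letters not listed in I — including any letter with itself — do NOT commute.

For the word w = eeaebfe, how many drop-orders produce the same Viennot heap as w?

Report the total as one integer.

0(e) covers ∅
1(e) covers 0:e
2(a) covers ∅
3(e) covers 1:e
4(b) covers 3:e
5(f) covers ∅
6(e) covers 4:b
floor of heap: 0:e, 2:a, 5:f
completions by unplaced set U, small U first (add the entries for U minus each lowest piece of U):
  |U|=1: {2}:1  {5}:1  {6}:1
  |U|=2: {2,5}:2  {2,6}:2  {4,6}:1  {5,6}:2
  |U|=3: {2,4,6}:3  {2,5,6}:6  {3,4,6}:1  {4,5,6}:3
  |U|=4: {1,3,4,6}:1  {2,3,4,6}:4  {2,4,5,6}:12  {3,4,5,6}:4
  |U|=5: {0,1,3,4,6}:1  {1,2,3,4,6}:5  {1,3,4,5,6}:5  {2,3,4,5,6}:20
  start at 0(e): 30
  start at 2(a): 6
  start at 5(f): 6
sum over floor = 42

42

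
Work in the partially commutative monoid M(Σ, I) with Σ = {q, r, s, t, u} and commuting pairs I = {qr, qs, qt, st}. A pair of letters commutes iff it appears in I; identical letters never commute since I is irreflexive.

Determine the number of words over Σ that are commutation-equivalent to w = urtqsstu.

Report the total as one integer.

piece 0:u — minimal
piece 1:r rests on {0:u}
piece 2:t rests on {1:r}
piece 3:q rests on {0:u}
piece 4:s rests on {1:r}
piece 5:s rests on {4:s}
piece 6:t rests on {2:t}
piece 7:u rests on {3:q, 5:s, 6:t}
minimal pieces: {0:u}
ways to finish when only these pieces remain (= sum over removing one remaining piece with nothing left below it):
  1 left: {7}→1
  2 left: {3,7}→1  {5,7}→1  {6,7}→1
  3 left: {2,6,7}→1  {3,5,7}→2  {3,6,7}→2  {4,5,7}→1  {5,6,7}→2
  4 left: {2,3,6,7}→3  {2,5,6,7}→3  {3,4,5,7}→3  {3,5,6,7}→6  {4,5,6,7}→3
  5 left: {2,3,5,6,7}→12  {2,4,5,6,7}→6  {3,4,5,6,7}→12
  6 left: {1,2,4,5,6,7}→6  {2,3,4,5,6,7}→30
  placing 0:u first → 36 extensions

36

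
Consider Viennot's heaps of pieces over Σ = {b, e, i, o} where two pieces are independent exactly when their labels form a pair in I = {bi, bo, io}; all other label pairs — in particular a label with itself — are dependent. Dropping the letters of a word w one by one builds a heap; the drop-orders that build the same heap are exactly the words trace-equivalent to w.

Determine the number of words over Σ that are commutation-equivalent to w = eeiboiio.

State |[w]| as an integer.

60

piece 0:e — minimal
piece 1:e rests on {0:e}
piece 2:i rests on {1:e}
piece 3:b rests on {1:e}
piece 4:o rests on {1:e}
piece 5:i rests on {2:i}
piece 6:i rests on {5:i}
piece 7:o rests on {4:o}
minimal pieces: {0:e}
ways to finish when only these pieces remain (= sum over removing one remaining piece with nothing left below it):
  1 left: {3}→1  {6}→1  {7}→1
  2 left: {3,6}→2  {3,7}→2  {4,7}→1  {5,6}→1  {6,7}→2
  3 left: {2,5,6}→1  {3,4,7}→3  {3,5,6}→3  {3,6,7}→6  {4,6,7}→3  {5,6,7}→3
  4 left: {2,3,5,6}→4  {2,5,6,7}→4  {3,4,6,7}→12  {3,5,6,7}→12  {4,5,6,7}→6
  5 left: {2,3,5,6,7}→20  {2,4,5,6,7}→10  {3,4,5,6,7}→30
  6 left: {2,3,4,5,6,7}→60
  placing 0:e first → 60 extensions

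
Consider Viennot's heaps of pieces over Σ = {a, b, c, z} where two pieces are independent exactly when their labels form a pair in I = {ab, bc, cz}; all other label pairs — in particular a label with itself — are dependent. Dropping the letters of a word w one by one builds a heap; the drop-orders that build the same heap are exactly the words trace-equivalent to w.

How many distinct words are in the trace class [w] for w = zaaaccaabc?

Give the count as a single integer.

piece 0:z — minimal
piece 1:a rests on {0:z}
piece 2:a rests on {1:a}
piece 3:a rests on {2:a}
piece 4:c rests on {3:a}
piece 5:c rests on {4:c}
piece 6:a rests on {5:c}
piece 7:a rests on {6:a}
piece 8:b rests on {0:z}
piece 9:c rests on {7:a}
minimal pieces: {0:z}
ways to finish when only these pieces remain (= sum over removing one remaining piece with nothing left below it):
  1 left: {8}→1  {9}→1
  2 left: {7,9}→1  {8,9}→2
  3 left: {6,7,9}→1  {7,8,9}→3
  4 left: {5,6,7,9}→1  {6,7,8,9}→4
  5 left: {4,5,6,7,9}→1  {5,6,7,8,9}→5
  6 left: {3,4,5,6,7,9}→1  {4,5,6,7,8,9}→6
  7 left: {2,3,4,5,6,7,9}→1  {3,4,5,6,7,8,9}→7
  8 left: {1,2,3,4,5,6,7,9}→1  {2,3,4,5,6,7,8,9}→8
  placing 0:z first → 9 extensions

9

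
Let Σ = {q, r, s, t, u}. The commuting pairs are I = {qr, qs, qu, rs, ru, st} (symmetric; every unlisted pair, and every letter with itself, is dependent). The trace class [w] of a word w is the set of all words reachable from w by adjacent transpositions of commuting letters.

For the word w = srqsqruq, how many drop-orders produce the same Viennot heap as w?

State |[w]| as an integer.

560

#0=s has no predecessor
#1=r has no predecessor
#2=q has no predecessor
#3=s depends on [0:s]
#4=q depends on [2:q]
#5=r depends on [1:r]
#6=u depends on [3:s]
#7=q depends on [4:q]
sources: [0:s, 1:r, 2:q]
N(rest) = Σ N(rest − s) over sources s of rest; N(one piece) = 1:
  size 1 → [5]=1  [6]=1  [7]=1
  size 2 → [1,5]=1  [3,6]=1  [4,7]=1  [5,6]=2  [5,7]=2  [6,7]=2
  size 3 → [0,3,6]=1  [1,5,6]=3  [1,5,7]=3  [2,4,7]=1  [3,5,6]=3  [3,6,7]=3  [4,5,7]=3  [4,6,7]=3  [5,6,7]=6
  size 4 → [0,3,5,6]=4  [0,3,6,7]=4  [1,3,5,6]=6  [1,4,5,7]=6  [1,5,6,7]=12  [2,4,5,7]=4  [2,4,6,7]=4  [3,4,6,7]=6  [3,5,6,7]=12  [4,5,6,7]=12
  size 5 → [0,1,3,5,6]=10  [0,3,4,6,7]=10  [0,3,5,6,7]=20  [1,2,4,5,7]=10  [1,3,5,6,7]=30  [1,4,5,6,7]=30  [2,3,4,6,7]=10  [2,4,5,6,7]=20  [3,4,5,6,7]=30
  size 6 → [0,1,3,5,6,7]=60  [0,2,3,4,6,7]=20  [0,3,4,5,6,7]=60  [1,2,4,5,6,7]=60  [1,3,4,5,6,7]=90  [2,3,4,5,6,7]=60
  first=0(s) contributes 210
  first=1(r) contributes 140
  first=2(q) contributes 210
|[w]| = 560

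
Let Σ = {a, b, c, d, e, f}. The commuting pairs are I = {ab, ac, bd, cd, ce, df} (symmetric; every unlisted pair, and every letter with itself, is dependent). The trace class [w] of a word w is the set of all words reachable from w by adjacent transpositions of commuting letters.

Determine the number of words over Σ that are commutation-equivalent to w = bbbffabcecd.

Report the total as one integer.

0(b) covers ∅
1(b) covers 0:b
2(b) covers 1:b
3(f) covers 2:b
4(f) covers 3:f
5(a) covers 4:f
6(b) covers 4:f
7(c) covers 6:b
8(e) covers 5:a, 6:b
9(c) covers 7:c
10(d) covers 8:e
floor of heap: 0:b
completions by unplaced set U, small U first (add the entries for U minus each lowest piece of U):
  |U|=1: {9}:1  {10}:1
  |U|=2: {7,9}:1  {8,10}:1  {9,10}:2
  |U|=3: {5,8,10}:1  {7,9,10}:3  {8,9,10}:3
  |U|=4: {5,8,9,10}:4  {7,8,9,10}:6
  |U|=5: {5,7,8,9,10}:10  {6,7,8,9,10}:6
  |U|=6: {5,6,7,8,9,10}:16
  |U|=7: {4,5,6,7,8,9,10}:16
  |U|=8: {3,4,5,6,7,8,9,10}:16
  |U|=9: {2,3,4,5,6,7,8,9,10}:16
  start at 0(b): 16

16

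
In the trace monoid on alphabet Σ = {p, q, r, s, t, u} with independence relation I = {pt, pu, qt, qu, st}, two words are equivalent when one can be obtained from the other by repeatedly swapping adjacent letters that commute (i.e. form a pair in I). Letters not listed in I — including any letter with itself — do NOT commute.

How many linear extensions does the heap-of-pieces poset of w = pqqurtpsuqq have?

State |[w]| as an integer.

48

0(p) covers ∅
1(q) covers 0:p
2(q) covers 1:q
3(u) covers ∅
4(r) covers 2:q, 3:u
5(t) covers 4:r
6(p) covers 4:r
7(s) covers 6:p
8(u) covers 5:t, 7:s
9(q) covers 7:s
10(q) covers 9:q
floor of heap: 0:p, 3:u
completions by unplaced set U, small U first (add the entries for U minus each lowest piece of U):
  |U|=1: {8}:1  {10}:1
  |U|=2: {5,8}:1  {8,10}:2  {9,10}:1
  |U|=3: {5,8,10}:3  {8,9,10}:3
  |U|=4: {5,8,9,10}:6  {7,8,9,10}:3
  |U|=5: {5,7,8,9,10}:9  {6,7,8,9,10}:3
  |U|=6: {5,6,7,8,9,10}:12
  |U|=7: {4,5,6,7,8,9,10}:12
  |U|=8: {2,4,5,6,7,8,9,10}:12  {3,4,5,6,7,8,9,10}:12
  |U|=9: {1,2,4,5,6,7,8,9,10}:12  {2,3,4,5,6,7,8,9,10}:24
  start at 0(p): 36
  start at 3(u): 12
sum over floor = 48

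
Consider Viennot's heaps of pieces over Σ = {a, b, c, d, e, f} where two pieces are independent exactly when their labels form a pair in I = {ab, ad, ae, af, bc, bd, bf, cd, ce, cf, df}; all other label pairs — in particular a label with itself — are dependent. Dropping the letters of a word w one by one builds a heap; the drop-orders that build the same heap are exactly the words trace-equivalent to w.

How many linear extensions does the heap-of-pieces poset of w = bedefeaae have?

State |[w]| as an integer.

36

piece 0:b — minimal
piece 1:e rests on {0:b}
piece 2:d rests on {1:e}
piece 3:e rests on {2:d}
piece 4:f rests on {3:e}
piece 5:e rests on {4:f}
piece 6:a — minimal
piece 7:a rests on {6:a}
piece 8:e rests on {5:e}
minimal pieces: {0:b, 6:a}
ways to finish when only these pieces remain (= sum over removing one remaining piece with nothing left below it):
  1 left: {7}→1  {8}→1
  2 left: {5,8}→1  {6,7}→1  {7,8}→2
  3 left: {4,5,8}→1  {5,7,8}→3  {6,7,8}→3
  4 left: {3,4,5,8}→1  {4,5,7,8}→4  {5,6,7,8}→6
  5 left: {2,3,4,5,8}→1  {3,4,5,7,8}→5  {4,5,6,7,8}→10
  6 left: {1,2,3,4,5,8}→1  {2,3,4,5,7,8}→6  {3,4,5,6,7,8}→15
  7 left: {0,1,2,3,4,5,8}→1  {1,2,3,4,5,7,8}→7  {2,3,4,5,6,7,8}→21
  placing 0:b first → 28 extensions
  placing 6:a first → 8 extensions
total linear extensions = 36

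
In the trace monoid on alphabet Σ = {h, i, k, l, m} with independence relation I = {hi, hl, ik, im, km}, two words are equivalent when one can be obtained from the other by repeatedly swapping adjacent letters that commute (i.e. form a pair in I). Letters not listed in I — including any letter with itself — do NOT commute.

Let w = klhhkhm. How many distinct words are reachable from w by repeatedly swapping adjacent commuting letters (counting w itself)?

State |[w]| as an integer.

3

#0=k has no predecessor
#1=l depends on [0:k]
#2=h depends on [0:k]
#3=h depends on [2:h]
#4=k depends on [1:l, 3:h]
#5=h depends on [4:k]
#6=m depends on [5:h]
sources: [0:k]
N(rest) = Σ N(rest − s) over sources s of rest; N(one piece) = 1:
  size 1 → [6]=1
  size 2 → [5,6]=1
  size 3 → [4,5,6]=1
  size 4 → [1,4,5,6]=1  [3,4,5,6]=1
  size 5 → [1,3,4,5,6]=2  [2,3,4,5,6]=1
  first=0(k) contributes 3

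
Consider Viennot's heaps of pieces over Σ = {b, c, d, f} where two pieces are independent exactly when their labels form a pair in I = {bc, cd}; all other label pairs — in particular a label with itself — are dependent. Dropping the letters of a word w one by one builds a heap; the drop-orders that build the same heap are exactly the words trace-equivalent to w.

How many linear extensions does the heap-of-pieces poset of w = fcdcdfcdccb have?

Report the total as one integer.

60

piece 0:f — minimal
piece 1:c rests on {0:f}
piece 2:d rests on {0:f}
piece 3:c rests on {1:c}
piece 4:d rests on {2:d}
piece 5:f rests on {3:c, 4:d}
piece 6:c rests on {5:f}
piece 7:d rests on {5:f}
piece 8:c rests on {6:c}
piece 9:c rests on {8:c}
piece 10:b rests on {7:d}
minimal pieces: {0:f}
ways to finish when only these pieces remain (= sum over removing one remaining piece with nothing left below it):
  1 left: {9}→1  {10}→1
  2 left: {7,10}→1  {8,9}→1  {9,10}→2
  3 left: {6,8,9}→1  {7,9,10}→3  {8,9,10}→3
  4 left: {6,8,9,10}→4  {7,8,9,10}→6
  5 left: {6,7,8,9,10}→10
  6 left: {5,6,7,8,9,10}→10
  7 left: {3,5,6,7,8,9,10}→10  {4,5,6,7,8,9,10}→10
  8 left: {1,3,5,6,7,8,9,10}→10  {2,4,5,6,7,8,9,10}→10  {3,4,5,6,7,8,9,10}→20
  9 left: {1,3,4,5,6,7,8,9,10}→30  {2,3,4,5,6,7,8,9,10}→30
  placing 0:f first → 60 extensions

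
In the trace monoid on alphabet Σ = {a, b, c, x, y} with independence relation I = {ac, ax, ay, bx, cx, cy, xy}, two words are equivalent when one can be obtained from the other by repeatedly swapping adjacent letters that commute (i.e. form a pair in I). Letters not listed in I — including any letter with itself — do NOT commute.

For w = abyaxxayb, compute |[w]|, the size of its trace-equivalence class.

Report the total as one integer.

216

drop 0:a onto floor
drop 1:b onto {0:a}
drop 2:y onto {1:b}
drop 3:a onto {1:b}
drop 4:x onto floor
drop 5:x onto {4:x}
drop 6:a onto {3:a}
drop 7:y onto {2:y}
drop 8:b onto {6:a, 7:y}
ground layer = {0:a, 4:x}
drop-orders for the pieces not yet dropped (sum over which currently-grounded one goes next):
  1 to go: {5} 1  {8} 1
  2 to go: {4,5} 1  {5,8} 2  {6,8} 1  {7,8} 1
  3 to go: {2,7,8} 1  {3,6,8} 1  {4,5,8} 3  {5,6,8} 3  {5,7,8} 3  {6,7,8} 2
  4 to go: {2,5,7,8} 4  {2,6,7,8} 3  {3,5,6,8} 4  {3,6,7,8} 3  {4,5,6,8} 6  {4,5,7,8} 6  {5,6,7,8} 8
  5 to go: {2,3,6,7,8} 6  {2,4,5,7,8} 10  {2,5,6,7,8} 15  {3,4,5,6,8} 10  {3,5,6,7,8} 15  {4,5,6,7,8} 20
  6 to go: {1,2,3,6,7,8} 6  {2,3,5,6,7,8} 36  {2,4,5,6,7,8} 45  {3,4,5,6,7,8} 45
  7 to go: {0,1,2,3,6,7,8} 6  {1,2,3,5,6,7,8} 42  {2,3,4,5,6,7,8} 126
  if 0:a drops first: 168 orders
  if 4:x drops first: 48 orders
heap linearizations: 216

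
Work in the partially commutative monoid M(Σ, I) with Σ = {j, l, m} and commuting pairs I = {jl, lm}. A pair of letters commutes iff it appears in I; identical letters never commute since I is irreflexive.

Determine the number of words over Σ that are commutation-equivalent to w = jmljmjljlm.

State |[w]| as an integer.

drop 0:j onto floor
drop 1:m onto {0:j}
drop 2:l onto floor
drop 3:j onto {1:m}
drop 4:m onto {3:j}
drop 5:j onto {4:m}
drop 6:l onto {2:l}
drop 7:j onto {5:j}
drop 8:l onto {6:l}
drop 9:m onto {7:j}
ground layer = {0:j, 2:l}
drop-orders for the pieces not yet dropped (sum over which currently-grounded one goes next):
  1 to go: {8} 1  {9} 1
  2 to go: {6,8} 1  {7,9} 1  {8,9} 2
  3 to go: {2,6,8} 1  {5,7,9} 1  {6,8,9} 3  {7,8,9} 3
  4 to go: {2,6,8,9} 4  {4,5,7,9} 1  {5,7,8,9} 4  {6,7,8,9} 6
  5 to go: {2,6,7,8,9} 10  {3,4,5,7,9} 1  {4,5,7,8,9} 5  {5,6,7,8,9} 10
  6 to go: {1,3,4,5,7,9} 1  {2,5,6,7,8,9} 20  {3,4,5,7,8,9} 6  {4,5,6,7,8,9} 15
  7 to go: {0,1,3,4,5,7,9} 1  {1,3,4,5,7,8,9} 7  {2,4,5,6,7,8,9} 35  {3,4,5,6,7,8,9} 21
  8 to go: {0,1,3,4,5,7,8,9} 8  {1,3,4,5,6,7,8,9} 28  {2,3,4,5,6,7,8,9} 56
  if 0:j drops first: 84 orders
  if 2:l drops first: 36 orders
heap linearizations: 120

120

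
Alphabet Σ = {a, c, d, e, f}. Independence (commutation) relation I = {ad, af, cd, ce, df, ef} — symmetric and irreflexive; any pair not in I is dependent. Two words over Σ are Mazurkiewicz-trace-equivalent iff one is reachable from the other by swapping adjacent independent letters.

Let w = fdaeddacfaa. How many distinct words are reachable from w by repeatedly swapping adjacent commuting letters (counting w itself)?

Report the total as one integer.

drop 0:f onto floor
drop 1:d onto floor
drop 2:a onto floor
drop 3:e onto {1:d, 2:a}
drop 4:d onto {3:e}
drop 5:d onto {4:d}
drop 6:a onto {3:e}
drop 7:c onto {0:f, 6:a}
drop 8:f onto {7:c}
drop 9:a onto {7:c}
drop 10:a onto {9:a}
ground layer = {0:f, 1:d, 2:a}
drop-orders for the pieces not yet dropped (sum over which currently-grounded one goes next):
  1 to go: {5} 1  {8} 1  {10} 1
  2 to go: {4,5} 1  {5,8} 2  {5,10} 2  {8,10} 2  {9,10} 1
  3 to go: {4,5,8} 3  {4,5,10} 3  {5,8,10} 6  {5,9,10} 3  {8,9,10} 3
  4 to go: {4,5,8,10} 12  {4,5,9,10} 6  {5,8,9,10} 12  {7,8,9,10} 3
  5 to go: {0,7,8,9,10} 3  {4,5,8,9,10} 30  {5,7,8,9,10} 15  {6,7,8,9,10} 3
  6 to go: {0,5,7,8,9,10} 18  {0,6,7,8,9,10} 6  {4,5,7,8,9,10} 45  {5,6,7,8,9,10} 18
  7 to go: {0,4,5,7,8,9,10} 63  {0,5,6,7,8,9,10} 42  {4,5,6,7,8,9,10} 63
  8 to go: {0,4,5,6,7,8,9,10} 168  {3,4,5,6,7,8,9,10} 63
  9 to go: {0,3,4,5,6,7,8,9,10} 231  {1,3,4,5,6,7,8,9,10} 63  {2,3,4,5,6,7,8,9,10} 63
  if 0:f drops first: 126 orders
  if 1:d drops first: 294 orders
  if 2:a drops first: 294 orders
heap linearizations: 714

714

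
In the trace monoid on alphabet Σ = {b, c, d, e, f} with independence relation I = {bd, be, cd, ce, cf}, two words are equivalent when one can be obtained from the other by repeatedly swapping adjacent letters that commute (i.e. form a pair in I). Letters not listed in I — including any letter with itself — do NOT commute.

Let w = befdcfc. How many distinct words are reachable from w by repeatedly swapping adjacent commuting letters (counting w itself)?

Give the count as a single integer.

drop 0:b onto floor
drop 1:e onto floor
drop 2:f onto {0:b, 1:e}
drop 3:d onto {2:f}
drop 4:c onto {0:b}
drop 5:f onto {3:d}
drop 6:c onto {4:c}
ground layer = {0:b, 1:e}
drop-orders for the pieces not yet dropped (sum over which currently-grounded one goes next):
  1 to go: {5} 1  {6} 1
  2 to go: {3,5} 1  {4,6} 1  {5,6} 2
  3 to go: {2,3,5} 1  {3,5,6} 3  {4,5,6} 3
  4 to go: {1,2,3,5} 1  {2,3,5,6} 4  {3,4,5,6} 6
  5 to go: {1,2,3,5,6} 5  {2,3,4,5,6} 10
  if 0:b drops first: 15 orders
  if 1:e drops first: 10 orders
heap linearizations: 25

25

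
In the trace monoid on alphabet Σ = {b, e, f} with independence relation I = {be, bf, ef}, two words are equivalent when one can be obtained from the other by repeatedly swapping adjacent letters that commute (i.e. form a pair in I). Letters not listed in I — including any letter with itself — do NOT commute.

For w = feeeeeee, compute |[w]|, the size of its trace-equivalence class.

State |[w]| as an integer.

8

drop 0:f onto floor
drop 1:e onto floor
drop 2:e onto {1:e}
drop 3:e onto {2:e}
drop 4:e onto {3:e}
drop 5:e onto {4:e}
drop 6:e onto {5:e}
drop 7:e onto {6:e}
ground layer = {0:f, 1:e}
drop-orders for the pieces not yet dropped (sum over which currently-grounded one goes next):
  1 to go: {0} 1  {7} 1
  2 to go: {0,7} 2  {6,7} 1
  3 to go: {0,6,7} 3  {5,6,7} 1
  4 to go: {0,5,6,7} 4  {4,5,6,7} 1
  5 to go: {0,4,5,6,7} 5  {3,4,5,6,7} 1
  6 to go: {0,3,4,5,6,7} 6  {2,3,4,5,6,7} 1
  if 0:f drops first: 1 orders
  if 1:e drops first: 7 orders
heap linearizations: 8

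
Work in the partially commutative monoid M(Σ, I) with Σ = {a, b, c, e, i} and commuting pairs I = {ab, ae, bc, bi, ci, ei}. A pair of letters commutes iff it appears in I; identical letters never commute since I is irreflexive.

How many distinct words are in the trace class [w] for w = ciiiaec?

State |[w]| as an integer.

14

#0=c has no predecessor
#1=i has no predecessor
#2=i depends on [1:i]
#3=i depends on [2:i]
#4=a depends on [0:c, 3:i]
#5=e depends on [0:c]
#6=c depends on [4:a, 5:e]
sources: [0:c, 1:i]
N(rest) = Σ N(rest − s) over sources s of rest; N(one piece) = 1:
  size 1 → [6]=1
  size 2 → [4,6]=1  [5,6]=1
  size 3 → [3,4,6]=1  [4,5,6]=2
  size 4 → [0,4,5,6]=2  [2,3,4,6]=1  [3,4,5,6]=3
  size 5 → [0,3,4,5,6]=5  [1,2,3,4,6]=1  [2,3,4,5,6]=4
  first=0(c) contributes 5
  first=1(i) contributes 9
|[w]| = 14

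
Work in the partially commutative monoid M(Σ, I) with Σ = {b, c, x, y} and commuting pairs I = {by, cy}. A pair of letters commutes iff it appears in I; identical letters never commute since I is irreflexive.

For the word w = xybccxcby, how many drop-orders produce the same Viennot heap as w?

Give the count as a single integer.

#0=x has no predecessor
#1=y depends on [0:x]
#2=b depends on [0:x]
#3=c depends on [2:b]
#4=c depends on [3:c]
#5=x depends on [1:y, 4:c]
#6=c depends on [5:x]
#7=b depends on [6:c]
#8=y depends on [5:x]
sources: [0:x]
N(rest) = Σ N(rest − s) over sources s of rest; N(one piece) = 1:
  size 1 → [7]=1  [8]=1
  size 2 → [6,7]=1  [7,8]=2
  size 3 → [6,7,8]=3
  size 4 → [5,6,7,8]=3
  size 5 → [1,5,6,7,8]=3  [4,5,6,7,8]=3
  size 6 → [1,4,5,6,7,8]=6  [3,4,5,6,7,8]=3
  size 7 → [1,3,4,5,6,7,8]=9  [2,3,4,5,6,7,8]=3
  first=0(x) contributes 12

12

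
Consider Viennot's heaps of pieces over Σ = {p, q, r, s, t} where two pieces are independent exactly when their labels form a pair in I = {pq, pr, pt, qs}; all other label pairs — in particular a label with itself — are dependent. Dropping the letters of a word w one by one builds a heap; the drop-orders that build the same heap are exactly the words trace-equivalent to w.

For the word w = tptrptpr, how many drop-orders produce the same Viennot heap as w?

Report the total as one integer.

56

0(t) covers ∅
1(p) covers ∅
2(t) covers 0:t
3(r) covers 2:t
4(p) covers 1:p
5(t) covers 3:r
6(p) covers 4:p
7(r) covers 5:t
floor of heap: 0:t, 1:p
completions by unplaced set U, small U first (add the entries for U minus each lowest piece of U):
  |U|=1: {6}:1  {7}:1
  |U|=2: {4,6}:1  {5,7}:1  {6,7}:2
  |U|=3: {1,4,6}:1  {3,5,7}:1  {4,6,7}:3  {5,6,7}:3
  |U|=4: {1,4,6,7}:4  {2,3,5,7}:1  {3,5,6,7}:4  {4,5,6,7}:6
  |U|=5: {0,2,3,5,7}:1  {1,4,5,6,7}:10  {2,3,5,6,7}:5  {3,4,5,6,7}:10
  |U|=6: {0,2,3,5,6,7}:6  {1,3,4,5,6,7}:20  {2,3,4,5,6,7}:15
  start at 0(t): 35
  start at 1(p): 21
sum over floor = 56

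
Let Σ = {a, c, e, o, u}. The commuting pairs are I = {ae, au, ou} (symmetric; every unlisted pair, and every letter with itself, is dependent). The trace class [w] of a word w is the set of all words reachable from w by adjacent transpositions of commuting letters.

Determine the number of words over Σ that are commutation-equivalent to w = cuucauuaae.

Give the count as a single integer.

#0=c has no predecessor
#1=u depends on [0:c]
#2=u depends on [1:u]
#3=c depends on [2:u]
#4=a depends on [3:c]
#5=u depends on [3:c]
#6=u depends on [5:u]
#7=a depends on [4:a]
#8=a depends on [7:a]
#9=e depends on [6:u]
sources: [0:c]
N(rest) = Σ N(rest − s) over sources s of rest; N(one piece) = 1:
  size 1 → [8]=1  [9]=1
  size 2 → [6,9]=1  [7,8]=1  [8,9]=2
  size 3 → [4,7,8]=1  [5,6,9]=1  [6,8,9]=3  [7,8,9]=3
  size 4 → [4,7,8,9]=4  [5,6,8,9]=4  [6,7,8,9]=6
  size 5 → [4,6,7,8,9]=10  [5,6,7,8,9]=10
  size 6 → [4,5,6,7,8,9]=20
  size 7 → [3,4,5,6,7,8,9]=20
  size 8 → [2,3,4,5,6,7,8,9]=20
  first=0(c) contributes 20

20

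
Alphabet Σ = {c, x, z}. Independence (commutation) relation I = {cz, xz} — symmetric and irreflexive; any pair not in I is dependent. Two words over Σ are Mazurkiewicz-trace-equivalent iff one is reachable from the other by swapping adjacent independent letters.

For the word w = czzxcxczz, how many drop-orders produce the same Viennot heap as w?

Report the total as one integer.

drop 0:c onto floor
drop 1:z onto floor
drop 2:z onto {1:z}
drop 3:x onto {0:c}
drop 4:c onto {3:x}
drop 5:x onto {4:c}
drop 6:c onto {5:x}
drop 7:z onto {2:z}
drop 8:z onto {7:z}
ground layer = {0:c, 1:z}
drop-orders for the pieces not yet dropped (sum over which currently-grounded one goes next):
  1 to go: {6} 1  {8} 1
  2 to go: {5,6} 1  {6,8} 2  {7,8} 1
  3 to go: {2,7,8} 1  {4,5,6} 1  {5,6,8} 3  {6,7,8} 3
  4 to go: {1,2,7,8} 1  {2,6,7,8} 4  {3,4,5,6} 1  {4,5,6,8} 4  {5,6,7,8} 6
  5 to go: {0,3,4,5,6} 1  {1,2,6,7,8} 5  {2,5,6,7,8} 10  {3,4,5,6,8} 5  {4,5,6,7,8} 10
  6 to go: {0,3,4,5,6,8} 6  {1,2,5,6,7,8} 15  {2,4,5,6,7,8} 20  {3,4,5,6,7,8} 15
  7 to go: {0,3,4,5,6,7,8} 21  {1,2,4,5,6,7,8} 35  {2,3,4,5,6,7,8} 35
  if 0:c drops first: 70 orders
  if 1:z drops first: 56 orders
heap linearizations: 126

126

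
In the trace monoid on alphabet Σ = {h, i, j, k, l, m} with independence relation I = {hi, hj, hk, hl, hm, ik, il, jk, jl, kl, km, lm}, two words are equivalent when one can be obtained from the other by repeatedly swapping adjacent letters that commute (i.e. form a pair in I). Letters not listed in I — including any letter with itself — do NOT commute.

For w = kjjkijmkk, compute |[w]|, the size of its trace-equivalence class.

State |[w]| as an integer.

126

drop 0:k onto floor
drop 1:j onto floor
drop 2:j onto {1:j}
drop 3:k onto {0:k}
drop 4:i onto {2:j}
drop 5:j onto {4:i}
drop 6:m onto {5:j}
drop 7:k onto {3:k}
drop 8:k onto {7:k}
ground layer = {0:k, 1:j}
drop-orders for the pieces not yet dropped (sum over which currently-grounded one goes next):
  1 to go: {6} 1  {8} 1
  2 to go: {5,6} 1  {6,8} 2  {7,8} 1
  3 to go: {3,7,8} 1  {4,5,6} 1  {5,6,8} 3  {6,7,8} 3
  4 to go: {0,3,7,8} 1  {2,4,5,6} 1  {3,6,7,8} 4  {4,5,6,8} 4  {5,6,7,8} 6
  5 to go: {0,3,6,7,8} 5  {1,2,4,5,6} 1  {2,4,5,6,8} 5  {3,5,6,7,8} 10  {4,5,6,7,8} 10
  6 to go: {0,3,5,6,7,8} 15  {1,2,4,5,6,8} 6  {2,4,5,6,7,8} 15  {3,4,5,6,7,8} 20
  7 to go: {0,3,4,5,6,7,8} 35  {1,2,4,5,6,7,8} 21  {2,3,4,5,6,7,8} 35
  if 0:k drops first: 56 orders
  if 1:j drops first: 70 orders
heap linearizations: 126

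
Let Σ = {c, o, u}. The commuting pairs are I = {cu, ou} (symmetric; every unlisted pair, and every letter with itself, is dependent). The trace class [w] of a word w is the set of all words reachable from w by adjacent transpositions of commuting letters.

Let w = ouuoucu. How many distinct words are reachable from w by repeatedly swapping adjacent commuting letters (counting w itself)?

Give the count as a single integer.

35

piece 0:o — minimal
piece 1:u — minimal
piece 2:u rests on {1:u}
piece 3:o rests on {0:o}
piece 4:u rests on {2:u}
piece 5:c rests on {3:o}
piece 6:u rests on {4:u}
minimal pieces: {0:o, 1:u}
ways to finish when only these pieces remain (= sum over removing one remaining piece with nothing left below it):
  1 left: {5}→1  {6}→1
  2 left: {3,5}→1  {4,6}→1  {5,6}→2
  3 left: {0,3,5}→1  {2,4,6}→1  {3,5,6}→3  {4,5,6}→3
  4 left: {0,3,5,6}→4  {1,2,4,6}→1  {2,4,5,6}→4  {3,4,5,6}→6
  5 left: {0,3,4,5,6}→10  {1,2,4,5,6}→5  {2,3,4,5,6}→10
  placing 0:o first → 15 extensions
  placing 1:u first → 20 extensions
total linear extensions = 35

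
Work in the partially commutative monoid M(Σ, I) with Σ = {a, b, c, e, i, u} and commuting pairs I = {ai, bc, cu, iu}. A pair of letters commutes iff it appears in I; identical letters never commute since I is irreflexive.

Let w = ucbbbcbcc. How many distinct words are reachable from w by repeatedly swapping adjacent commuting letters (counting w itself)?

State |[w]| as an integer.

126

piece 0:u — minimal
piece 1:c — minimal
piece 2:b rests on {0:u}
piece 3:b rests on {2:b}
piece 4:b rests on {3:b}
piece 5:c rests on {1:c}
piece 6:b rests on {4:b}
piece 7:c rests on {5:c}
piece 8:c rests on {7:c}
minimal pieces: {0:u, 1:c}
ways to finish when only these pieces remain (= sum over removing one remaining piece with nothing left below it):
  1 left: {6}→1  {8}→1
  2 left: {4,6}→1  {6,8}→2  {7,8}→1
  3 left: {3,4,6}→1  {4,6,8}→3  {5,7,8}→1  {6,7,8}→3
  4 left: {1,5,7,8}→1  {2,3,4,6}→1  {3,4,6,8}→4  {4,6,7,8}→6  {5,6,7,8}→4
  5 left: {0,2,3,4,6}→1  {1,5,6,7,8}→5  {2,3,4,6,8}→5  {3,4,6,7,8}→10  {4,5,6,7,8}→10
  6 left: {0,2,3,4,6,8}→6  {1,4,5,6,7,8}→15  {2,3,4,6,7,8}→15  {3,4,5,6,7,8}→20
  7 left: {0,2,3,4,6,7,8}→21  {1,3,4,5,6,7,8}→35  {2,3,4,5,6,7,8}→35
  placing 0:u first → 70 extensions
  placing 1:c first → 56 extensions
total linear extensions = 126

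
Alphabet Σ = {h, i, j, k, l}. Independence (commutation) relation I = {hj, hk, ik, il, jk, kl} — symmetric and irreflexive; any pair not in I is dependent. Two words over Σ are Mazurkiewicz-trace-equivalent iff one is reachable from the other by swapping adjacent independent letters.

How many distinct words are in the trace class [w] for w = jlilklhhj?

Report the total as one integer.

0(j) covers ∅
1(l) covers 0:j
2(i) covers 0:j
3(l) covers 1:l
4(k) covers ∅
5(l) covers 3:l
6(h) covers 2:i, 5:l
7(h) covers 6:h
8(j) covers 2:i, 5:l
floor of heap: 0:j, 4:k
completions by unplaced set U, small U first (add the entries for U minus each lowest piece of U):
  |U|=1: {4}:1  {7}:1  {8}:1
  |U|=2: {4,7}:2  {4,8}:2  {6,7}:1  {7,8}:2
  |U|=3: {4,6,7}:3  {4,7,8}:6  {6,7,8}:3
  |U|=4: {2,6,7,8}:3  {4,6,7,8}:12  {5,6,7,8}:3
  |U|=5: {2,4,6,7,8}:15  {2,5,6,7,8}:6  {3,5,6,7,8}:3  {4,5,6,7,8}:15
  |U|=6: {1,3,5,6,7,8}:3  {2,3,5,6,7,8}:9  {2,4,5,6,7,8}:36  {3,4,5,6,7,8}:18
  |U|=7: {1,2,3,5,6,7,8}:12  {1,3,4,5,6,7,8}:21  {2,3,4,5,6,7,8}:63
  start at 0(j): 96
  start at 4(k): 12
sum over floor = 108

108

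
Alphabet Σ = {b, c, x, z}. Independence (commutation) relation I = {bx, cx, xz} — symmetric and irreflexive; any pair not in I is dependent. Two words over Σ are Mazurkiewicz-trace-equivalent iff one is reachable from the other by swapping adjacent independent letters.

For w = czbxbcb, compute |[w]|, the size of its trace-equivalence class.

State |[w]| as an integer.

#0=c has no predecessor
#1=z depends on [0:c]
#2=b depends on [1:z]
#3=x has no predecessor
#4=b depends on [2:b]
#5=c depends on [4:b]
#6=b depends on [5:c]
sources: [0:c, 3:x]
N(rest) = Σ N(rest − s) over sources s of rest; N(one piece) = 1:
  size 1 → [3]=1  [6]=1
  size 2 → [3,6]=2  [5,6]=1
  size 3 → [3,5,6]=3  [4,5,6]=1
  size 4 → [2,4,5,6]=1  [3,4,5,6]=4
  size 5 → [1,2,4,5,6]=1  [2,3,4,5,6]=5
  first=0(c) contributes 6
  first=3(x) contributes 1
|[w]| = 7

7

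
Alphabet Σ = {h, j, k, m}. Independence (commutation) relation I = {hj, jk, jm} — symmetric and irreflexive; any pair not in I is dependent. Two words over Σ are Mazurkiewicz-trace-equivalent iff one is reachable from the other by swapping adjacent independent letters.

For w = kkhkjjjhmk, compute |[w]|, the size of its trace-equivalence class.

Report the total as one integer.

120

piece 0:k — minimal
piece 1:k rests on {0:k}
piece 2:h rests on {1:k}
piece 3:k rests on {2:h}
piece 4:j — minimal
piece 5:j rests on {4:j}
piece 6:j rests on {5:j}
piece 7:h rests on {3:k}
piece 8:m rests on {7:h}
piece 9:k rests on {8:m}
minimal pieces: {0:k, 4:j}
ways to finish when only these pieces remain (= sum over removing one remaining piece with nothing left below it):
  1 left: {6}→1  {9}→1
  2 left: {5,6}→1  {6,9}→2  {8,9}→1
  3 left: {4,5,6}→1  {5,6,9}→3  {6,8,9}→3  {7,8,9}→1
  4 left: {3,7,8,9}→1  {4,5,6,9}→4  {5,6,8,9}→6  {6,7,8,9}→4
  5 left: {2,3,7,8,9}→1  {3,6,7,8,9}→5  {4,5,6,8,9}→10  {5,6,7,8,9}→10
  6 left: {1,2,3,7,8,9}→1  {2,3,6,7,8,9}→6  {3,5,6,7,8,9}→15  {4,5,6,7,8,9}→20
  7 left: {0,1,2,3,7,8,9}→1  {1,2,3,6,7,8,9}→7  {2,3,5,6,7,8,9}→21  {3,4,5,6,7,8,9}→35
  8 left: {0,1,2,3,6,7,8,9}→8  {1,2,3,5,6,7,8,9}→28  {2,3,4,5,6,7,8,9}→56
  placing 0:k first → 84 extensions
  placing 4:j first → 36 extensions
total linear extensions = 120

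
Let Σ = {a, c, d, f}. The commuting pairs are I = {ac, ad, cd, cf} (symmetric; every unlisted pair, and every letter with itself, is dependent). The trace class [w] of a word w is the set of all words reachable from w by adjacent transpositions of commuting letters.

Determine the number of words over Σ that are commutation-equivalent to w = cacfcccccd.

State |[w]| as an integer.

120

drop 0:c onto floor
drop 1:a onto floor
drop 2:c onto {0:c}
drop 3:f onto {1:a}
drop 4:c onto {2:c}
drop 5:c onto {4:c}
drop 6:c onto {5:c}
drop 7:c onto {6:c}
drop 8:c onto {7:c}
drop 9:d onto {3:f}
ground layer = {0:c, 1:a}
drop-orders for the pieces not yet dropped (sum over which currently-grounded one goes next):
  1 to go: {8} 1  {9} 1
  2 to go: {3,9} 1  {7,8} 1  {8,9} 2
  3 to go: {1,3,9} 1  {3,8,9} 3  {6,7,8} 1  {7,8,9} 3
  4 to go: {1,3,8,9} 4  {3,7,8,9} 6  {5,6,7,8} 1  {6,7,8,9} 4
  5 to go: {1,3,7,8,9} 10  {3,6,7,8,9} 10  {4,5,6,7,8} 1  {5,6,7,8,9} 5
  6 to go: {1,3,6,7,8,9} 20  {2,4,5,6,7,8} 1  {3,5,6,7,8,9} 15  {4,5,6,7,8,9} 6
  7 to go: {0,2,4,5,6,7,8} 1  {1,3,5,6,7,8,9} 35  {2,4,5,6,7,8,9} 7  {3,4,5,6,7,8,9} 21
  8 to go: {0,2,4,5,6,7,8,9} 8  {1,3,4,5,6,7,8,9} 56  {2,3,4,5,6,7,8,9} 28
  if 0:c drops first: 84 orders
  if 1:a drops first: 36 orders
heap linearizations: 120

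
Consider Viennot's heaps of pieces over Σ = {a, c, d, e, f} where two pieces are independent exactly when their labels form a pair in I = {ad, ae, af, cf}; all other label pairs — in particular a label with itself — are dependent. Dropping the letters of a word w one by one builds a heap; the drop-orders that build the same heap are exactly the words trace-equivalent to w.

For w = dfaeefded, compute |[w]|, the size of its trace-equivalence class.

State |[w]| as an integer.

9

#0=d has no predecessor
#1=f depends on [0:d]
#2=a has no predecessor
#3=e depends on [1:f]
#4=e depends on [3:e]
#5=f depends on [4:e]
#6=d depends on [5:f]
#7=e depends on [6:d]
#8=d depends on [7:e]
sources: [0:d, 2:a]
N(rest) = Σ N(rest − s) over sources s of rest; N(one piece) = 1:
  size 1 → [2]=1  [8]=1
  size 2 → [2,8]=2  [7,8]=1
  size 3 → [2,7,8]=3  [6,7,8]=1
  size 4 → [2,6,7,8]=4  [5,6,7,8]=1
  size 5 → [2,5,6,7,8]=5  [4,5,6,7,8]=1
  size 6 → [2,4,5,6,7,8]=6  [3,4,5,6,7,8]=1
  size 7 → [1,3,4,5,6,7,8]=1  [2,3,4,5,6,7,8]=7
  first=0(d) contributes 8
  first=2(a) contributes 1
|[w]| = 9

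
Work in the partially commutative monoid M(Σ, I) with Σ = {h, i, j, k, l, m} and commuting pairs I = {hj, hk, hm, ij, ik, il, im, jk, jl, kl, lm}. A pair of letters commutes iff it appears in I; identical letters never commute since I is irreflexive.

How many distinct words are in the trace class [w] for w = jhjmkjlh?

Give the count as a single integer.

piece 0:j — minimal
piece 1:h — minimal
piece 2:j rests on {0:j}
piece 3:m rests on {2:j}
piece 4:k rests on {3:m}
piece 5:j rests on {3:m}
piece 6:l rests on {1:h}
piece 7:h rests on {6:l}
minimal pieces: {0:j, 1:h}
ways to finish when only these pieces remain (= sum over removing one remaining piece with nothing left below it):
  1 left: {4}→1  {5}→1  {7}→1
  2 left: {4,5}→2  {4,7}→2  {5,7}→2  {6,7}→1
  3 left: {1,6,7}→1  {3,4,5}→2  {4,5,7}→6  {4,6,7}→3  {5,6,7}→3
  4 left: {1,4,6,7}→4  {1,5,6,7}→4  {2,3,4,5}→2  {3,4,5,7}→8  {4,5,6,7}→12
  5 left: {0,2,3,4,5}→2  {1,4,5,6,7}→20  {2,3,4,5,7}→10  {3,4,5,6,7}→20
  6 left: {0,2,3,4,5,7}→12  {1,3,4,5,6,7}→40  {2,3,4,5,6,7}→30
  placing 0:j first → 70 extensions
  placing 1:h first → 42 extensions
total linear extensions = 112

112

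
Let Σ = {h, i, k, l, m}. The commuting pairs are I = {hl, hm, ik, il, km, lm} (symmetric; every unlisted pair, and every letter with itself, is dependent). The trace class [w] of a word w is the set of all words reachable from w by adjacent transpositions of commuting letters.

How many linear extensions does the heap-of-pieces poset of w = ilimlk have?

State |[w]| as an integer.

piece 0:i — minimal
piece 1:l — minimal
piece 2:i rests on {0:i}
piece 3:m rests on {2:i}
piece 4:l rests on {1:l}
piece 5:k rests on {4:l}
minimal pieces: {0:i, 1:l}
ways to finish when only these pieces remain (= sum over removing one remaining piece with nothing left below it):
  1 left: {3}→1  {5}→1
  2 left: {2,3}→1  {3,5}→2  {4,5}→1
  3 left: {0,2,3}→1  {1,4,5}→1  {2,3,5}→3  {3,4,5}→3
  4 left: {0,2,3,5}→4  {1,3,4,5}→4  {2,3,4,5}→6
  placing 0:i first → 10 extensions
  placing 1:l first → 10 extensions
total linear extensions = 20

20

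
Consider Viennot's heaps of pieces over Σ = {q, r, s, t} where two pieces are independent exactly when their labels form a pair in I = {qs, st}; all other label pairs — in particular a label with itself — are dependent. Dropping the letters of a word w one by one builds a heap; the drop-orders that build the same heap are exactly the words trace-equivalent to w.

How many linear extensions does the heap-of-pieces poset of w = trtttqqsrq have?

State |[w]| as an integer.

#0=t has no predecessor
#1=r depends on [0:t]
#2=t depends on [1:r]
#3=t depends on [2:t]
#4=t depends on [3:t]
#5=q depends on [4:t]
#6=q depends on [5:q]
#7=s depends on [1:r]
#8=r depends on [6:q, 7:s]
#9=q depends on [8:r]
sources: [0:t]
N(rest) = Σ N(rest − s) over sources s of rest; N(one piece) = 1:
  size 1 → [9]=1
  size 2 → [8,9]=1
  size 3 → [6,8,9]=1  [7,8,9]=1
  size 4 → [5,6,8,9]=1  [6,7,8,9]=2
  size 5 → [4,5,6,8,9]=1  [5,6,7,8,9]=3
  size 6 → [3,4,5,6,8,9]=1  [4,5,6,7,8,9]=4
  size 7 → [2,3,4,5,6,8,9]=1  [3,4,5,6,7,8,9]=5
  size 8 → [2,3,4,5,6,7,8,9]=6
  first=0(t) contributes 6

6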